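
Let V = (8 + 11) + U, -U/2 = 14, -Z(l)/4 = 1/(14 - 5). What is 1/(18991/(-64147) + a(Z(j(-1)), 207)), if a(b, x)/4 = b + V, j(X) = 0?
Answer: -577323/21980899 ≈ -0.026265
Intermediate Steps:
Z(l) = -4/9 (Z(l) = -4/(14 - 5) = -4/9)
U = -28 (U = -2*14 = -28)
V = -9 (V = (8 + 11) - 28 = 19 - 28 = -9)
a(b, x) = -36 + 4*b (a(b, x) = 4*(b - 9) = 4*(-9 + b) = -36 + 4*b)
1/(18991/(-64147) + a(Z(j(-1)), 207)) = 1/(18991/(-64147) + (-36 + 4*(-4/9))) = 1/(18991*(-1/64147) + (-36 - 16/9)) = 1/(-18991/64147 - 340/9) = 1/(-21980899/577323) = -577323/21980899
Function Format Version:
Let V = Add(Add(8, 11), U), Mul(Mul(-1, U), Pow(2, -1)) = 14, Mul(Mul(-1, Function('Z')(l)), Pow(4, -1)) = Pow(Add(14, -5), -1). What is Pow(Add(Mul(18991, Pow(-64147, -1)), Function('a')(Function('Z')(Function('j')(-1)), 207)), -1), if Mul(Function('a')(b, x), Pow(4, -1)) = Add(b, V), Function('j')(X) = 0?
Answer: Rational(-577323, 21980899) ≈ -0.026265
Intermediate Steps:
Function('Z')(l) = Rational(-4, 9) (Function('Z')(l) = Mul(-4, Pow(Add(14, -5), -1)) = Mul(-4, Pow(9, -1)) = Mul(-4, Rational(1, 9)) = Rational(-4, 9))
U = -28 (U = Mul(-2, 14) = -28)
V = -9 (V = Add(Add(8, 11), -28) = Add(19, -28) = -9)
Function('a')(b, x) = Add(-36, Mul(4, b)) (Function('a')(b, x) = Mul(4, Add(b, -9)) = Mul(4, Add(-9, b)) = Add(-36, Mul(4, b)))
Pow(Add(Mul(18991, Pow(-64147, -1)), Function('a')(Function('Z')(Function('j')(-1)), 207)), -1) = Pow(Add(Mul(18991, Pow(-64147, -1)), Add(-36, Mul(4, Rational(-4, 9)))), -1) = Pow(Add(Mul(18991, Rational(-1, 64147)), Add(-36, Rational(-16, 9))), -1) = Pow(Add(Rational(-18991, 64147), Rational(-340, 9)), -1) = Pow(Rational(-21980899, 577323), -1) = Rational(-577323, 21980899)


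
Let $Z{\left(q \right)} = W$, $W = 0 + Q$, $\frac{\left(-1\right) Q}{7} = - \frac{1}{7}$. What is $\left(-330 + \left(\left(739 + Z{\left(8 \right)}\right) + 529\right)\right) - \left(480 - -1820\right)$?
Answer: $-1361$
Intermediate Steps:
$Q = 1$ ($Q = - 7 \left(- \frac{1}{7}\right) = - 7 \left(\left(-1\right) \frac{1}{7}\right) = \left(-7\right) \left(- \frac{1}{7}\right) = 1$)
$W = 1$ ($W = 0 + 1 = 1$)
$Z{\left(q \right)} = 1$
$\left(-330 + \left(\left(739 + Z{\left(8 \right)}\right) + 529\right)\right) - \left(480 - -1820\right) = \left(-330 + \left(\left(739 + 1\right) + 529\right)\right) - \left(480 - -1820\right) = \left(-330 + \left(740 + 529\right)\right) - \left(480 + 1820\right) = \left(-330 + 1269\right) - 2300 = 939 - 2300 = -1361$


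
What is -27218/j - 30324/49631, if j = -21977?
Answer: 684426010/1090740487 ≈ 0.62749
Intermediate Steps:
-27218/j - 30324/49631 = -27218/(-21977) - 30324/49631 = -27218*(-1/21977) - 30324*1/49631 = 27218/21977 - 30324/49631 = 684426010/1090740487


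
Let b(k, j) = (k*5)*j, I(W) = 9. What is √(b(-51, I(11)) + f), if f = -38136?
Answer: I*√40431 ≈ 201.07*I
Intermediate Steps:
b(k, j) = 5*j*k (b(k, j) = (5*k)*j = 5*j*k)
√(b(-51, I(11)) + f) = √(5*9*(-51) - 38136) = √(-2295 - 38136) = √(-40431) = I*√40431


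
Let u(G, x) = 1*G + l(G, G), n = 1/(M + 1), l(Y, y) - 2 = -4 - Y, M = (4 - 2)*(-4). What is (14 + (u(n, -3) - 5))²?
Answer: 49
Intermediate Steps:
M = -8 (M = 2*(-4) = -8)
l(Y, y) = -2 - Y (l(Y, y) = 2 + (-4 - Y) = -2 - Y)
n = -⅐ (n = 1/(-8 + 1) = 1/(-7) = -⅐ ≈ -0.14286)
u(G, x) = -2 (u(G, x) = 1*G + (-2 - G) = G + (-2 - G) = -2)
(14 + (u(n, -3) - 5))² = (14 + (-2 - 5))² = (14 - 7)² = 7² = 49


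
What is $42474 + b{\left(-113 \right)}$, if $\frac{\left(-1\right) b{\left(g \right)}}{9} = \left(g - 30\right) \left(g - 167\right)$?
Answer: $-317886$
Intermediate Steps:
$b{\left(g \right)} = - 9 \left(-167 + g\right) \left(-30 + g\right)$ ($b{\left(g \right)} = - 9 \left(g - 30\right) \left(g - 167\right) = - 9 \left(-30 + g\right) \left(-167 + g\right) = - 9 \left(-167 + g\right) \left(-30 + g\right)$)
$42474 + b{\left(-113 \right)} = 42474 - \left(245439 + 114921\right) = 42474 - 360360 = -317886$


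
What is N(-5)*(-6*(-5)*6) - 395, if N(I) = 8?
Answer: 1045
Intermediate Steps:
N(-5)*(-6*(-5)*6) - 395 = 8*(-6*(-5)*6) - 395 = 8*(30*6) - 395 = 8*180 - 395 = 1440 - 395 = 1045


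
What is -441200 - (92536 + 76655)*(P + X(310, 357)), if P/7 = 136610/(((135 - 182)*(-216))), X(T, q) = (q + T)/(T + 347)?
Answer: -681394614757/41172 ≈ -1.6550e+7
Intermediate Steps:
X(T, q) = (T + q)/(347 + T)
P = 478135/5076 (P = 7*(136610/(((135 - 182)*(-216)))) = 7*(136610/((-47*(-216)))) = 7*(136610/10152) = 7*(136610*(1/10152)) = 7*(68305/5076) = 478135/5076 ≈ 94.195)
-441200 - (92536 + 76655)*(P + X(310, 357)) = -441200 - (92536 + 76655)*(478135/5076 + (310 + 357)/(347 + 310)) = -441200 - 169191*(478135/5076 + 667/657) = -441200 - 169191*35280043/370548 = -441200 - 1*663229528357/41172 = -441200 - 663229528357/41172 = -681394614757/41172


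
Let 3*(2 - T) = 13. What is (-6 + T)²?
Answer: 625/9 ≈ 69.444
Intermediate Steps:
T = -7/3 (T = 2 - ⅓*13 = 2 - 13/3 = -7/3 ≈ -2.3333)
(-6 + T)² = (-6 - 7/3)² = (-25/3)² = 625/9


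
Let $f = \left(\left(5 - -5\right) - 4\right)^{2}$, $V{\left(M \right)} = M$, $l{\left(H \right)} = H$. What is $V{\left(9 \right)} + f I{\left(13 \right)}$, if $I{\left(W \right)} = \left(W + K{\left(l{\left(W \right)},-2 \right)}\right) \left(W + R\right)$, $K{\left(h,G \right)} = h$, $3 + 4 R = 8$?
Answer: $13347$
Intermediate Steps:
$R = \frac{5}{4}$ ($R = - \frac{3}{4} + \frac{1}{4} \cdot 8 = - \frac{3}{4} + 2 = \frac{5}{4} \approx 1.25$)
$I{\left(W \right)} = 2 W \left(\frac{5}{4} + W\right)$ ($I{\left(W \right)} = \left(W + W\right) \left(W + \frac{5}{4}\right) = 2 W \left(\frac{5}{4} + W\right)$)
$f = 36$ ($f = \left(\left(5 + 5\right) - 4\right)^{2} = \left(10 - 4\right)^{2} = 6^{2} = 36$)
$V{\left(9 \right)} + f I{\left(13 \right)} = 9 + 36 \cdot \frac{1}{2} \cdot 13 \left(5 + 4 \cdot 13\right) = 9 + 36 \cdot \frac{1}{2} \cdot 13 \left(5 + 52\right) = 9 + 36 \cdot \frac{1}{2} \cdot 13 \cdot 57 = 9 + 36 \cdot \frac{741}{2} = 9 + 13338 = 13347$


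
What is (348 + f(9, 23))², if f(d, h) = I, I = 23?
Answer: 137641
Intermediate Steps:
f(d, h) = 23
(348 + f(9, 23))² = (348 + 23)² = 371² = 137641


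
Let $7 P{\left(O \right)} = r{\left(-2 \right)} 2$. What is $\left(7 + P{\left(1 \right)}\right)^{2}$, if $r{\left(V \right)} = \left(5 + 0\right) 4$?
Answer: $\frac{7921}{49} \approx 161.65$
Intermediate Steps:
$r{\left(V \right)} = 20$ ($r{\left(V \right)} = 5 \cdot 4 = 20$)
$P{\left(O \right)} = \frac{40}{7}$ ($P{\left(O \right)} = \frac{20 \cdot 2}{7} = \frac{1}{7} \cdot 40 = \frac{40}{7}$)
$\left(7 + P{\left(1 \right)}\right)^{2} = \left(7 + \frac{40}{7}\right)^{2} = \left(\frac{89}{7}\right)^{2} = \frac{7921}{49}$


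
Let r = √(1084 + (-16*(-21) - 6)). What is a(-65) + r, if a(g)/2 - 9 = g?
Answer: -112 + √1414 ≈ -74.397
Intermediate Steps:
a(g) = 18 + 2*g
r = √1414 (r = √(1084 + (336 - 6)) = √(1084 + 330) = √1414 ≈ 37.603)
a(-65) + r = (18 + 2*(-65)) + √1414 = (18 - 130) + √1414 = -112 + √1414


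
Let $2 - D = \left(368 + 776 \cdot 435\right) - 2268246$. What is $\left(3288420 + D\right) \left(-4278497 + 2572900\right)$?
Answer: $-8901067287780$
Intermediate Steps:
$D = 1930320$ ($D = 2 - \left(\left(368 + 776 \cdot 435\right) - 2268246\right) = 2 - \left(\left(368 + 337560\right) - 2268246\right) = 2 - \left(337928 - 2268246\right) = 2 - -1930318 = 2 + 1930318 = 1930320$)
$\left(3288420 + D\right) \left(-4278497 + 2572900\right) = \left(3288420 + 1930320\right) \left(-4278497 + 2572900\right) = 5218740 \left(-1705597\right) = -8901067287780$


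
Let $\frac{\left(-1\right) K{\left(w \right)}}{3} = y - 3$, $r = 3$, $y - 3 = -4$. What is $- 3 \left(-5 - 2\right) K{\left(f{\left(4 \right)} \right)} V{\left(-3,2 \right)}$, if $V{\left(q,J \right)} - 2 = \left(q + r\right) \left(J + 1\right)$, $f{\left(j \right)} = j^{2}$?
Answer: $504$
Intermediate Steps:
$y = -1$ ($y = 3 - 4 = -1$)
$V{\left(q,J \right)} = 2 + \left(1 + J\right) \left(3 + q\right)$ ($V{\left(q,J \right)} = 2 + \left(q + 3\right) \left(J + 1\right) = 2 + \left(3 + q\right) \left(1 + J\right) = 2 + \left(1 + J\right) \left(3 + q\right)$)
$K{\left(w \right)} = 12$ ($K{\left(w \right)} = - 3 \left(-1 - 3\right) = \left(-3\right) \left(-4\right) = 12$)
$- 3 \left(-5 - 2\right) K{\left(f{\left(4 \right)} \right)} V{\left(-3,2 \right)} = - 3 \left(-5 - 2\right) 12 \left(5 - 3 + 3 \cdot 2 + 2 \left(-3\right)\right) = \left(-3\right) \left(-7\right) 12 \left(5 - 3 + 6 - 6\right) = 21 \cdot 12 \cdot 2 = 252 \cdot 2 = 504$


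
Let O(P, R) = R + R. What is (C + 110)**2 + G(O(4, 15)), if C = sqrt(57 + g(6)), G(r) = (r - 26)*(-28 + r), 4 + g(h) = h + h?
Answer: 12173 + 220*sqrt(65) ≈ 13947.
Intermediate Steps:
g(h) = -4 + 2*h (g(h) = -4 + (h + h) = -4 + 2*h)
O(P, R) = 2*R
G(r) = (-28 + r)*(-26 + r) (G(r) = (-26 + r)*(-28 + r) = (-28 + r)*(-26 + r))
C = sqrt(65) (C = sqrt(57 + (-4 + 2*6)) = sqrt(57 + (-4 + 12)) = sqrt(57 + 8) = sqrt(65) ≈ 8.0623)
(C + 110)**2 + G(O(4, 15)) = (sqrt(65) + 110)**2 + (728 + (2*15)**2 - 108*15) = (110 + sqrt(65))**2 + (728 + 30**2 - 54*30) = (110 + sqrt(65))**2 + (728 + 900 - 1620) = (110 + sqrt(65))**2 + 8 = 8 + (110 + sqrt(65))**2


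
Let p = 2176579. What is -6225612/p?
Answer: -6225612/2176579 ≈ -2.8603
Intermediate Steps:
-6225612/p = -6225612/2176579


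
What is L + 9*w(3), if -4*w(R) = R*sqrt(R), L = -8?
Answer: -8 - 27*sqrt(3)/4 ≈ -19.691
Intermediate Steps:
w(R) = -R**(3/2)/4 (w(R) = -R*sqrt(R)/4 = -R**(3/2)/4)
L + 9*w(3) = -8 + 9*(-3*sqrt(3)/4) = -8 - 27*sqrt(3)/4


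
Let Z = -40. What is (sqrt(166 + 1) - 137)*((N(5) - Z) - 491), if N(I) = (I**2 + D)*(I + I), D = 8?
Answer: 16577 - 121*sqrt(167) ≈ 15013.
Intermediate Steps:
N(I) = 2*I*(8 + I**2) (N(I) = (I**2 + 8)*(I + I) = (8 + I**2)*(2*I) = 2*I*(8 + I**2))
(sqrt(166 + 1) - 137)*((N(5) - Z) - 491) = (sqrt(166 + 1) - 137)*((2*5*(8 + 5**2) - 1*(-40)) - 491) = (sqrt(167) - 137)*((2*5*(8 + 25) + 40) - 491) = (-137 + sqrt(167))*((2*5*33 + 40) - 491) = (-137 + sqrt(167))*((330 + 40) - 491) = (-137 + sqrt(167))*(370 - 491) = (-137 + sqrt(167))*(-121) = 16577 - 121*sqrt(167)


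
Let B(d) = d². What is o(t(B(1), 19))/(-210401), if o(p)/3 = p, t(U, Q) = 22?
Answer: -66/210401 ≈ -0.00031369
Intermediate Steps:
o(p) = 3*p
o(t(B(1), 19))/(-210401) = (3*22)/(-210401) = 66*(-1/210401) = -66/210401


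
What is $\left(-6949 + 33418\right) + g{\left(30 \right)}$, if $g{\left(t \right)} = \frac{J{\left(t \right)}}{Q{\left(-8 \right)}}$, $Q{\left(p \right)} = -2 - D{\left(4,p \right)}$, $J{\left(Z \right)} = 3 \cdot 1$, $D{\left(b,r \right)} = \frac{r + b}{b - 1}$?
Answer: $\frac{52929}{2} \approx 26465.0$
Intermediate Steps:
$D{\left(b,r \right)} = \frac{b + r}{-1 + b}$
$J{\left(Z \right)} = 3$
$Q{\left(p \right)} = - \frac{10}{3} - \frac{p}{3}$ ($Q{\left(p \right)} = -2 - \frac{4 + p}{-1 + 4} = -2 - \frac{4 + p}{3} = -2 - \left(\frac{4}{3} + \frac{p}{3}\right) = - \frac{10}{3} - \frac{p}{3}$)
$g{\left(t \right)} = - \frac{9}{2}$ ($g{\left(t \right)} = \frac{3}{- \frac{10}{3} - - \frac{8}{3}} = \frac{3}{- \frac{10}{3} + \frac{8}{3}} = \frac{3}{- \frac{2}{3}} = 3 \left(- \frac{3}{2}\right) = - \frac{9}{2}$)
$\left(-6949 + 33418\right) + g{\left(30 \right)} = \left(-6949 + 33418\right) - \frac{9}{2} = 26469 - \frac{9}{2} = \frac{52929}{2}$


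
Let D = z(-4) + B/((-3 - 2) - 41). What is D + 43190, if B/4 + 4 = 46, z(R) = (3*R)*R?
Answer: 994390/23 ≈ 43234.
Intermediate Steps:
z(R) = 3*R²
B = 168 (B = -16 + 4*46 = -16 + 184 = 168)
D = 1020/23 (D = 3*(-4)² + 168/((-3 - 2) - 41) = 3*16 + 168/(-5 - 41) = 48 + 168/(-46) = 48 + 168*(-1/46) = 48 - 84/23 = 1020/23 ≈ 44.348)
D + 43190 = 1020/23 + 43190 = 994390/23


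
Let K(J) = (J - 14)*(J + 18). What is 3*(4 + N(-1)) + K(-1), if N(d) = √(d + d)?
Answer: -243 + 3*I*√2 ≈ -243.0 + 4.2426*I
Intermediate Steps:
N(d) = √2*√d (N(d) = √(2*d) = √2*√d)
K(J) = (-14 + J)*(18 + J)
3*(4 + N(-1)) + K(-1) = 3*(4 + √2*√(-1)) + (-252 + (-1)² + 4*(-1)) = 3*(4 + √2*I) + (-252 + 1 - 4) = 3*(4 + I*√2) - 255 = (12 + 3*I*√2) - 255 = -243 + 3*I*√2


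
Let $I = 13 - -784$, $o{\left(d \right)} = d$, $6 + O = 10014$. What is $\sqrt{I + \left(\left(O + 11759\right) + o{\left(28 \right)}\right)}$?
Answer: $8 \sqrt{353} \approx 150.31$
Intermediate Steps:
$O = 10008$ ($O = -6 + 10014 = 10008$)
$I = 797$ ($I = 13 + 784 = 797$)
$\sqrt{I + \left(\left(O + 11759\right) + o{\left(28 \right)}\right)} = \sqrt{797 + \left(\left(10008 + 11759\right) + 28\right)} = \sqrt{797 + \left(21767 + 28\right)} = \sqrt{797 + 21795} = \sqrt{22592} = 8 \sqrt{353}$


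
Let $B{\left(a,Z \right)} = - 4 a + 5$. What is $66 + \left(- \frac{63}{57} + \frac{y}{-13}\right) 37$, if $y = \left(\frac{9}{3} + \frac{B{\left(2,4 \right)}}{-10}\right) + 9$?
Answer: $- \frac{24459}{2470} \approx -9.9024$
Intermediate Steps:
$B{\left(a,Z \right)} = 5 - 4 a$
$y = \frac{123}{10}$ ($y = \left(\frac{9}{3} + \frac{5 - 8}{-10}\right) + 9 = \left(9 \cdot \frac{1}{3} + \left(5 - 8\right) \left(- \frac{1}{10}\right)\right) + 9 = \left(3 - - \frac{3}{10}\right) + 9 = \left(3 + \frac{3}{10}\right) + 9 = \frac{33}{10} + 9 = \frac{123}{10} \approx 12.3$)
$66 + \left(- \frac{63}{57} + \frac{y}{-13}\right) 37 = 66 + \left(- \frac{63}{57} + \frac{123}{10 \left(-13\right)}\right) 37 = 66 + \left(\left(-63\right) \frac{1}{57} + \frac{123}{10} \left(- \frac{1}{13}\right)\right) 37 = 66 + \left(- \frac{21}{19} - \frac{123}{130}\right) 37 = 66 - \frac{187479}{2470} = - \frac{24459}{2470}$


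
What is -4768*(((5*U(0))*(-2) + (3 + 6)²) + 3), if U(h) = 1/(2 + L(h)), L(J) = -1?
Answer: -352832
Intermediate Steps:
U(h) = 1 (U(h) = 1/(2 - 1) = 1/1 = 1)
-4768*(((5*U(0))*(-2) + (3 + 6)²) + 3) = -4768*(((5*1)*(-2) + (3 + 6)²) + 3) = -4768*((5*(-2) + 9²) + 3) = -4768*((-10 + 81) + 3) = -4768*(71 + 3) = -4768*74 = -352832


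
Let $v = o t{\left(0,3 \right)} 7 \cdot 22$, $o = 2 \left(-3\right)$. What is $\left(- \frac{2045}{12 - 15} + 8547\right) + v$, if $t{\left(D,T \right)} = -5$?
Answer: $\frac{41546}{3} \approx 13849.0$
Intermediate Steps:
$o = -6$
$v = 4620$ ($v = - 6 \left(\left(-5\right) 7\right) 22 = \left(-6\right) \left(-35\right) 22 = 210 \cdot 22 = 4620$)
$\left(- \frac{2045}{12 - 15} + 8547\right) + v = \left(- \frac{2045}{12 - 15} + 8547\right) + 4620 = \left(- \frac{2045}{-3} + 8547\right) + 4620 = \left(\left(-2045\right) \left(- \frac{1}{3}\right) + 8547\right) + 4620 = \left(\frac{2045}{3} + 8547\right) + 4620 = \frac{27686}{3} + 4620 = \frac{41546}{3}$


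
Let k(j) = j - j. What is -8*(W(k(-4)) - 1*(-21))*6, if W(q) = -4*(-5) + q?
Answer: -1968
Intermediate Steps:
k(j) = 0
W(q) = 20 + q
-8*(W(k(-4)) - 1*(-21))*6 = -8*((20 + 0) - 1*(-21))*6 = -8*(20 + 21)*6 = -8*41*6 = -328*6 = -1968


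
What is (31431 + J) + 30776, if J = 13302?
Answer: 75509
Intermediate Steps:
(31431 + J) + 30776 = (31431 + 13302) + 30776 = 44733 + 30776 = 75509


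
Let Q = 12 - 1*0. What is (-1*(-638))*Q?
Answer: 7656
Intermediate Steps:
Q = 12 (Q = 12 + 0 = 12)
(-1*(-638))*Q = -1*(-638)*12 = 638*12 = 7656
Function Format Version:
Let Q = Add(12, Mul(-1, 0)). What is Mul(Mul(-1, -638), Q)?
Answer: 7656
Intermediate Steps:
Q = 12 (Q = Add(12, 0) = 12)
Mul(Mul(-1, -638), Q) = Mul(Mul(-1, -638), 12) = Mul(638, 12) = 7656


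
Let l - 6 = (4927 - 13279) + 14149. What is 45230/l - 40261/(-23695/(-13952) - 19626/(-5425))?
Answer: -17665509059236590/2334937598581 ≈ -7565.7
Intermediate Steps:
l = 5803 (l = 6 + ((4927 - 13279) + 14149) = 6 + (-8352 + 14149) = 6 + 5797 = 5803)
45230/l - 40261/(-23695/(-13952) - 19626/(-5425)) = 45230/5803 - 40261/(-23695/(-13952) - 19626/(-5425)) = 45230*(1/5803) - 40261/(-23695*(-1/13952) - 19626*(-1/5425)) = 45230/5803 - 40261/(23695/13952 + 19626/5425) = 45230/5803 - 40261/402367327/75689600 = 45230/5803 - 40261*75689600/402367327 = 45230/5803 - 3047338985600/402367327 = -17665509059236590/2334937598581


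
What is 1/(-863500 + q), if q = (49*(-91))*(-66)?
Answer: -1/569206 ≈ -1.7568e-6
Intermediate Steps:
q = 294294 (q = -4459*(-66) = 294294)
1/(-863500 + q) = 1/(-863500 + 294294) = 1/(-569206) = -1/569206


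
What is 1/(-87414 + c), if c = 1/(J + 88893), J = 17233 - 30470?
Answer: -75656/6613393583 ≈ -1.1440e-5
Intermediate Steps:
J = -13237
c = 1/75656 (c = 1/(-13237 + 88893) = 1/75656 ≈ 1.3218e-5)
1/(-87414 + c) = 1/(-87414 + 1/75656) = 1/(-6613393583/75656) = -75656/6613393583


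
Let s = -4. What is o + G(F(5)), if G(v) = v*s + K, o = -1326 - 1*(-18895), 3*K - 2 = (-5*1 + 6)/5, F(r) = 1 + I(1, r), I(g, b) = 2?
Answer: 263366/15 ≈ 17558.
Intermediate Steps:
F(r) = 3 (F(r) = 1 + 2 = 3)
K = 11/15 (K = ⅔ + ((-5*1 + 6)/5)/3 = ⅔ + ((-5 + 6)*(⅕))/3 = ⅔ + (1*(⅕))/3 = ⅔ + (⅓)*(⅕) = ⅔ + 1/15 = 11/15 ≈ 0.73333)
o = 17569 (o = -1326 + 18895 = 17569)
G(v) = 11/15 - 4*v (G(v) = v*(-4) + 11/15 = -4*v + 11/15 = 11/15 - 4*v)
o + G(F(5)) = 17569 + (11/15 - 4*3) = 17569 + (11/15 - 12) = 17569 - 169/15 = 263366/15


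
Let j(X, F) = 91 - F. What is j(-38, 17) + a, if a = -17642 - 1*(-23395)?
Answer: 5827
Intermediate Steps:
a = 5753 (a = -17642 + 23395 = 5753)
j(-38, 17) + a = (91 - 1*17) + 5753 = (91 - 17) + 5753 = 74 + 5753 = 5827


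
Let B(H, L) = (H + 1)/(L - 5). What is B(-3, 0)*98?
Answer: 196/5 ≈ 39.200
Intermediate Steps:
B(H, L) = (1 + H)/(-5 + L)
B(-3, 0)*98 = ((1 - 3)/(-5 + 0))*98 = (-2/(-5))*98 = -⅕*(-2)*98 = (⅖)*98 = 196/5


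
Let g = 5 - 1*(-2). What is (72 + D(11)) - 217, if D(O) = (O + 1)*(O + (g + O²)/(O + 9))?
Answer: 319/5 ≈ 63.800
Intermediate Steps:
g = 7 (g = 5 + 2 = 7)
D(O) = (1 + O)*(O + (7 + O²)/(9 + O)) (D(O) = (O + 1)*(O + (7 + O²)/(O + 9)) = (1 + O)*(O + (7 + O²)/(9 + O)))
(72 + D(11)) - 217 = (72 + (7 + 2*11³ + 11*11² + 16*11)/(9 + 11)) - 217 = (72 + (7 + 2*1331 + 11*121 + 176)/20) - 217 = (72 + (7 + 2662 + 1331 + 176)/20) - 217 = (72 + (1/20)*4176) - 217 = (72 + 1044/5) - 217 = 1404/5 - 217 = 319/5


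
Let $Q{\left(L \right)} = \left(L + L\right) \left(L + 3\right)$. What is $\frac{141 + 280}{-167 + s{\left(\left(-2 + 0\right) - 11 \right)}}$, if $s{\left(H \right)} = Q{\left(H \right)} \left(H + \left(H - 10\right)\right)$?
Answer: $- \frac{421}{9527} \approx -0.04419$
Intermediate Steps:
$Q{\left(L \right)} = 2 L \left(3 + L\right)$
$s{\left(H \right)} = 2 H \left(-10 + 2 H\right) \left(3 + H\right)$ ($s{\left(H \right)} = 2 H \left(3 + H\right) \left(H + \left(H - 10\right)\right) = 2 H \left(3 + H\right) \left(H + \left(-10 + H\right)\right) = 2 H \left(3 + H\right) \left(-10 + 2 H\right) = 2 H \left(-10 + 2 H\right) \left(3 + H\right)$)
$\frac{141 + 280}{-167 + s{\left(\left(-2 + 0\right) - 11 \right)}} = \frac{141 + 280}{-167 + 4 \left(\left(-2 + 0\right) - 11\right) \left(-5 + \left(\left(-2 + 0\right) - 11\right)\right) \left(3 + \left(\left(-2 + 0\right) - 11\right)\right)} = \frac{421}{-167 + 4 \left(-2 - 11\right) \left(-5 - 13\right) \left(3 - 13\right)} = \frac{421}{-167 + 4 \left(-13\right) \left(-5 - 13\right) \left(3 - 13\right)} = \frac{421}{-167 + 4 \left(-13\right) \left(-18\right) \left(-10\right)} = \frac{421}{-167 - 9360} = \frac{421}{-9527} = 421 \left(- \frac{1}{9527}\right) = - \frac{421}{9527}$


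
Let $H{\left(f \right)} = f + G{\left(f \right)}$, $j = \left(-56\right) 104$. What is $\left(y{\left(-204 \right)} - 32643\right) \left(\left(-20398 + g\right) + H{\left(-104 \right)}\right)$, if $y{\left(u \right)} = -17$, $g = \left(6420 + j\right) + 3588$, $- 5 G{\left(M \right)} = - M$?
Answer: $533625208$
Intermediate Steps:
$j = -5824$
$G{\left(M \right)} = \frac{M}{5}$ ($G{\left(M \right)} = - \frac{\left(-1\right) M}{5} = \frac{M}{5}$)
$g = 4184$ ($g = \left(6420 - 5824\right) + 3588 = 596 + 3588 = 4184$)
$H{\left(f \right)} = \frac{6 f}{5}$ ($H{\left(f \right)} = f + \frac{f}{5} = \frac{6 f}{5}$)
$\left(y{\left(-204 \right)} - 32643\right) \left(\left(-20398 + g\right) + H{\left(-104 \right)}\right) = \left(-17 - 32643\right) \left(\left(-20398 + 4184\right) + \frac{6}{5} \left(-104\right)\right) = - 32660 \left(-16214 - \frac{624}{5}\right) = \left(-32660\right) \left(- \frac{81694}{5}\right) = 533625208$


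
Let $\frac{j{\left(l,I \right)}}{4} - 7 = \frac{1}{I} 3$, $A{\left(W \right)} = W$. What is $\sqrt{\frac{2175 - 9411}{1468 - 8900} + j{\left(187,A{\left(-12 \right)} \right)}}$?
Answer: $\frac{15 \sqrt{429198}}{1858} \approx 5.289$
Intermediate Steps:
$j{\left(l,I \right)} = 28 + \frac{12}{I}$ ($j{\left(l,I \right)} = 28 + 4 \frac{1}{I} 3 = 28 + 4 \frac{3}{I} = 28 + \frac{12}{I}$)
$\sqrt{\frac{2175 - 9411}{1468 - 8900} + j{\left(187,A{\left(-12 \right)} \right)}} = \sqrt{\frac{2175 - 9411}{1468 - 8900} + \left(28 + \frac{12}{-12}\right)} = \sqrt{- \frac{7236}{-7432} + \left(28 + 12 \left(- \frac{1}{12}\right)\right)} = \sqrt{\left(-7236\right) \left(- \frac{1}{7432}\right) + \left(28 - 1\right)} = \sqrt{\frac{1809}{1858} + 27} = \sqrt{\frac{51975}{1858}} = \frac{15 \sqrt{429198}}{1858}$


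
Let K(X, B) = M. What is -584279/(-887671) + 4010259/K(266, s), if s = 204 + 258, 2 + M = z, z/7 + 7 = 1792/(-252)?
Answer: -32037585610048/805117597 ≈ -39792.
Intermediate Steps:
z = -889/9 (z = -49 + 7*(1792/(-252)) = -49 + 7*(1792*(-1/252)) = -49 + 7*(-64/9) = -49 - 448/9 = -889/9 ≈ -98.778)
M = -907/9 (M = -2 - 889/9 = -907/9 ≈ -100.78)
s = 462
K(X, B) = -907/9
-584279/(-887671) + 4010259/K(266, s) = -584279/(-887671) + 4010259/(-907/9) = -584279*(-1/887671) + 4010259*(-9/907) = 584279/887671 - 36092331/907 = -32037585610048/805117597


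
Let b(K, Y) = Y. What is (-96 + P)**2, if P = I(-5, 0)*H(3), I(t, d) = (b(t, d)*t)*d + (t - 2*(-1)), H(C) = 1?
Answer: 9801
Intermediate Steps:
I(t, d) = 2 + t + t*d**2 (I(t, d) = (d*t)*d + (t - 2*(-1)) = t*d**2 + (t + 2) = t*d**2 + (2 + t) = 2 + t + t*d**2)
P = -3 (P = (2 - 5 - 5*0**2)*1 = (2 - 5 - 5*0)*1 = (2 - 5 + 0)*1 = -3*1 = -3)
(-96 + P)**2 = (-96 - 3)**2 = (-99)**2 = 9801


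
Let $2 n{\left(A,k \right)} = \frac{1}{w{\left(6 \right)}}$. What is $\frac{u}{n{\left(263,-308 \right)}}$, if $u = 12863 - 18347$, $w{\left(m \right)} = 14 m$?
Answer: $-921312$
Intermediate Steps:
$u = -5484$
$n{\left(A,k \right)} = \frac{1}{168}$ ($n{\left(A,k \right)} = \frac{1}{2 \cdot 14 \cdot 6} = \frac{1}{2 \cdot 84} = \frac{1}{2} \cdot \frac{1}{84} = \frac{1}{168}$)
$\frac{u}{n{\left(263,-308 \right)}} = - 5484 \frac{1}{\frac{1}{168}} = \left(-5484\right) 168 = -921312$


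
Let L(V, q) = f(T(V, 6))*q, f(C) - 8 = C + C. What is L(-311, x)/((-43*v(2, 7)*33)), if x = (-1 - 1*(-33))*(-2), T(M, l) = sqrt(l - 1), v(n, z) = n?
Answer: 256/1419 + 64*sqrt(5)/1419 ≈ 0.28126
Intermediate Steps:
T(M, l) = sqrt(-1 + l)
f(C) = 8 + 2*C (f(C) = 8 + (C + C) = 8 + 2*C)
x = -64 (x = (-1 + 33)*(-2) = 32*(-2) = -64)
L(V, q) = q*(8 + 2*sqrt(5)) (L(V, q) = (8 + 2*sqrt(-1 + 6))*q = (8 + 2*sqrt(5))*q = q*(8 + 2*sqrt(5)))
L(-311, x)/((-43*v(2, 7)*33)) = (2*(-64)*(4 + sqrt(5)))/((-43*2*33)) = (-512 - 128*sqrt(5))/((-86*33)) = (-512 - 128*sqrt(5))/(-2838) = (-512 - 128*sqrt(5))*(-1/2838) = 256/1419 + 64*sqrt(5)/1419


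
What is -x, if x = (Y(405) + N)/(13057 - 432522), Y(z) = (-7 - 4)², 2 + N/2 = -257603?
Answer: -515089/419465 ≈ -1.2280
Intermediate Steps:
N = -515210 (N = -4 + 2*(-257603) = -4 - 515206 = -515210)
Y(z) = 121 (Y(z) = (-11)² = 121)
x = 515089/419465 (x = (121 - 515210)/(13057 - 432522) = -515089/(-419465) = -515089*(-1/419465) = 515089/419465 ≈ 1.2280)
-x = -1*515089/419465 = -515089/419465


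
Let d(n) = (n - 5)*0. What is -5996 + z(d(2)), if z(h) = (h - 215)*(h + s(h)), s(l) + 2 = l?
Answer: -5566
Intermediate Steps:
s(l) = -2 + l
d(n) = 0 (d(n) = (-5 + n)*0 = 0)
z(h) = (-215 + h)*(-2 + 2*h) (z(h) = (h - 215)*(h + (-2 + h)) = (-215 + h)*(-2 + 2*h))
-5996 + z(d(2)) = -5996 + (430 - 432*0 + 2*0**2) = -5996 + (430 + 0 + 2*0) = -5996 + (430 + 0 + 0) = -5996 + 430 = -5566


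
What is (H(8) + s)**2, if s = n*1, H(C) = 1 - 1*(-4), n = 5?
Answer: 100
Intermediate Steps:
H(C) = 5 (H(C) = 1 + 4 = 5)
s = 5 (s = 5*1 = 5)
(H(8) + s)**2 = (5 + 5)**2 = 10**2 = 100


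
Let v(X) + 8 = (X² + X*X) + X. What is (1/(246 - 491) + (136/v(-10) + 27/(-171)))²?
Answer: 1254434724/3662065225 ≈ 0.34255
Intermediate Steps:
v(X) = -8 + X + 2*X² (v(X) = -8 + ((X² + X*X) + X) = -8 + ((X² + X²) + X) = -8 + (2*X² + X) = -8 + (X + 2*X²) = -8 + X + 2*X²)
(1/(246 - 491) + (136/v(-10) + 27/(-171)))² = (1/(246 - 491) + (136/(-8 - 10 + 2*(-10)²) + 27/(-171)))² = (1/(-245) + (136/(-8 - 10 + 2*100) + 27*(-1/171)))² = (-1/245 + (136/(-8 - 10 + 200) - 3/19))² = (-1/245 + (136/182 - 3/19))² = (-1/245 + (136*(1/182) - 3/19))² = (-1/245 + (68/91 - 3/19))² = (-1/245 + 1019/1729)² = (35418/60515)² = 1254434724/3662065225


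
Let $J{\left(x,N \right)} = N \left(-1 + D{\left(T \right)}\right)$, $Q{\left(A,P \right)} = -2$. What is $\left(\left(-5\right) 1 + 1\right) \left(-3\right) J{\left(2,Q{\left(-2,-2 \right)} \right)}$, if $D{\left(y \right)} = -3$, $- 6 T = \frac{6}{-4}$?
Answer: $96$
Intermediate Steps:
$T = \frac{1}{4}$ ($T = - \frac{6 \frac{1}{-4}}{6} = - \frac{6 \left(- \frac{1}{4}\right)}{6} = \left(- \frac{1}{6}\right) \left(- \frac{3}{2}\right) = \frac{1}{4} \approx 0.25$)
$J{\left(x,N \right)} = - 4 N$ ($J{\left(x,N \right)} = N \left(-1 - 3\right) = N \left(-4\right) = - 4 N$)
$\left(\left(-5\right) 1 + 1\right) \left(-3\right) J{\left(2,Q{\left(-2,-2 \right)} \right)} = \left(\left(-5\right) 1 + 1\right) \left(-3\right) \left(\left(-4\right) \left(-2\right)\right) = \left(-5 + 1\right) \left(-3\right) 8 = \left(-4\right) \left(-3\right) 8 = 12 \cdot 8 = 96$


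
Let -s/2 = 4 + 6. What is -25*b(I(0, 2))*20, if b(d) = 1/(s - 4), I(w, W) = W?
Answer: 125/6 ≈ 20.833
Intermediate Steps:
s = -20 (s = -2*(4 + 6) = -2*10 = -20)
b(d) = -1/24 (b(d) = 1/(-20 - 4) = 1/(-24) = -1/24)
-25*b(I(0, 2))*20 = -25*(-1/24)*20 = (25/24)*20 = 125/6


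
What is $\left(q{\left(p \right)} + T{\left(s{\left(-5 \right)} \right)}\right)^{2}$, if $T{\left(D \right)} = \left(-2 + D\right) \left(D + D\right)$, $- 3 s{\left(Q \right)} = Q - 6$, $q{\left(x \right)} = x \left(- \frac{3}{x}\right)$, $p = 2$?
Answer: $\frac{6889}{81} \approx 85.049$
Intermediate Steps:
$q{\left(x \right)} = -3$
$s{\left(Q \right)} = 2 - \frac{Q}{3}$ ($s{\left(Q \right)} = - \frac{Q - 6}{3} = - \frac{-6 + Q}{3} = 2 - \frac{Q}{3}$)
$T{\left(D \right)} = 2 D \left(-2 + D\right)$ ($T{\left(D \right)} = \left(-2 + D\right) 2 D = 2 D \left(-2 + D\right)$)
$\left(q{\left(p \right)} + T{\left(s{\left(-5 \right)} \right)}\right)^{2} = \left(-3 + 2 \left(2 - - \frac{5}{3}\right) \left(-2 + \left(2 - - \frac{5}{3}\right)\right)\right)^{2} = \left(-3 + 2 \left(2 + \frac{5}{3}\right) \left(-2 + \left(2 + \frac{5}{3}\right)\right)\right)^{2} = \left(-3 + 2 \cdot \frac{11}{3} \left(-2 + \frac{11}{3}\right)\right)^{2} = \left(-3 + 2 \cdot \frac{11}{3} \cdot \frac{5}{3}\right)^{2} = \left(-3 + \frac{110}{9}\right)^{2} = \left(\frac{83}{9}\right)^{2} = \frac{6889}{81}$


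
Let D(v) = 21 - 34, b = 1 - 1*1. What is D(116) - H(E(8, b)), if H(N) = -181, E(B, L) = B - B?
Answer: 168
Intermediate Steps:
b = 0 (b = 1 - 1 = 0)
E(B, L) = 0
D(v) = -13
D(116) - H(E(8, b)) = -13 - 1*(-181) = -13 + 181 = 168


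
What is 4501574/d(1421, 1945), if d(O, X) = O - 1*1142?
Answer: 4501574/279 ≈ 16135.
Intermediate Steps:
d(O, X) = -1142 + O (d(O, X) = O - 1142 = -1142 + O)
4501574/d(1421, 1945) = 4501574/(-1142 + 1421) = 4501574/279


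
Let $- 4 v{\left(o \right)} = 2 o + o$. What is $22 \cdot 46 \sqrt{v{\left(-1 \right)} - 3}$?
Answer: $1518 i \approx 1518.0 i$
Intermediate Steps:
$v{\left(o \right)} = - \frac{3 o}{4}$ ($v{\left(o \right)} = - \frac{2 o + o}{4} = - \frac{3 o}{4}$)
$22 \cdot 46 \sqrt{v{\left(-1 \right)} - 3} = 22 \cdot 46 \sqrt{\left(- \frac{3}{4}\right) \left(-1\right) - 3} = 1012 \sqrt{\frac{3}{4} - 3} = 1012 \sqrt{- \frac{9}{4}} = 1012 \frac{3 i}{2} = 1518 i$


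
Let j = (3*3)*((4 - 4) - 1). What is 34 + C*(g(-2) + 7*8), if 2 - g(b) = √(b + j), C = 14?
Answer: 846 - 14*I*√11 ≈ 846.0 - 46.433*I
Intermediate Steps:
j = -9 (j = 9*(0 - 1) = 9*(-1) = -9)
g(b) = 2 - √(-9 + b) (g(b) = 2 - √(b - 9) = 2 - √(-9 + b))
34 + C*(g(-2) + 7*8) = 34 + 14*((2 - √(-9 - 2)) + 7*8) = 34 + 14*((2 - √(-11)) + 56) = 34 + 14*((2 - I*√11) + 56) = 34 + 14*(58 - I*√11) = 34 + (812 - 14*I*√11) = 846 - 14*I*√11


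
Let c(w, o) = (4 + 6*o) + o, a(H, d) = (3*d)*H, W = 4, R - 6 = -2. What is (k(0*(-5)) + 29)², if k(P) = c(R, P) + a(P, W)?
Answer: 1089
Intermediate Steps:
R = 4 (R = 6 - 2 = 4)
a(H, d) = 3*H*d
c(w, o) = 4 + 7*o
k(P) = 4 + 19*P (k(P) = (4 + 7*P) + 3*P*4 = (4 + 7*P) + 12*P = 4 + 19*P)
(k(0*(-5)) + 29)² = ((4 + 19*(0*(-5))) + 29)² = ((4 + 19*0) + 29)² = ((4 + 0) + 29)² = (4 + 29)² = 33² = 1089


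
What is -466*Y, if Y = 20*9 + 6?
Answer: -86676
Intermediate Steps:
Y = 186 (Y = 180 + 6 = 186)
-466*Y = -466*186 = -86676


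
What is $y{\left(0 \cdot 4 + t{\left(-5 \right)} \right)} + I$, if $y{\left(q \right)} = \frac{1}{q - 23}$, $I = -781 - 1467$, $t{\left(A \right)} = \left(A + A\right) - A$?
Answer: $- \frac{62945}{28} \approx -2248.0$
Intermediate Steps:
$t{\left(A \right)} = A$ ($t{\left(A \right)} = 2 A - A = A$)
$I = -2248$
$y{\left(q \right)} = \frac{1}{-23 + q}$
$y{\left(0 \cdot 4 + t{\left(-5 \right)} \right)} + I = \frac{1}{-23 + \left(0 \cdot 4 - 5\right)} - 2248 = \frac{1}{-23 + \left(0 - 5\right)} - 2248 = \frac{1}{-23 - 5} - 2248 = \frac{1}{-28} - 2248 = - \frac{1}{28} - 2248 = - \frac{62945}{28}$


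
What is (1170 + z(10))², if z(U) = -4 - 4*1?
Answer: 1350244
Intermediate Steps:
z(U) = -8 (z(U) = -4 - 4 = -8)
(1170 + z(10))² = (1170 - 8)² = 1162² = 1350244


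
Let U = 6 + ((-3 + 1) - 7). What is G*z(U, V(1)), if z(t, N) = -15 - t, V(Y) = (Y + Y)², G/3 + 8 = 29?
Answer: -756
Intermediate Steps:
G = 63 (G = -24 + 3*29 = -24 + 87 = 63)
V(Y) = 4*Y² (V(Y) = (2*Y)² = 4*Y²)
U = -3 (U = 6 + (-2 - 7) = 6 - 9 = -3)
G*z(U, V(1)) = 63*(-15 - 1*(-3)) = 63*(-15 + 3) = 63*(-12) = -756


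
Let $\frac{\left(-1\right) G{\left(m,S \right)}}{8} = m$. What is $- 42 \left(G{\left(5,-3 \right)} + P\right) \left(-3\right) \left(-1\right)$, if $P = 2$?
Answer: $4788$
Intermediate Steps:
$G{\left(m,S \right)} = - 8 m$
$- 42 \left(G{\left(5,-3 \right)} + P\right) \left(-3\right) \left(-1\right) = - 42 \left(\left(-8\right) 5 + 2\right) \left(-3\right) \left(-1\right) = - 42 \left(-40 + 2\right) \left(-3\right) \left(-1\right) = - 42 \left(\left(-38\right) \left(-3\right)\right) \left(-1\right) = \left(-42\right) 114 \left(-1\right) = \left(-4788\right) \left(-1\right) = 4788$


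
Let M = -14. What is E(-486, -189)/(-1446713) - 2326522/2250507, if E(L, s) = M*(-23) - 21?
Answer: -3366487024793/3255837733491 ≈ -1.0340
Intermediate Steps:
E(L, s) = 301 (E(L, s) = -14*(-23) - 21 = 322 - 21 = 301)
E(-486, -189)/(-1446713) - 2326522/2250507 = 301/(-1446713) - 2326522/2250507 = 301*(-1/1446713) - 2326522*1/2250507 = -301/1446713 - 2326522/2250507 = -3366487024793/3255837733491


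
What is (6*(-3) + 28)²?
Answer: 100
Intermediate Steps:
(6*(-3) + 28)² = (-18 + 28)² = 10² = 100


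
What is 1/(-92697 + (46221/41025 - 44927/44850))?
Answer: -24532950/2274127801061 ≈ -1.0788e-5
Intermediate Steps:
1/(-92697 + (46221/41025 - 44927/44850)) = 1/(-92697 + (46221*(1/41025) - 44927*1/44850)) = 1/(-92697 + (15407/13675 - 44927/44850)) = 1/(-92697 + 3065089/24532950) = 1/(-2274127801061/24532950) = -24532950/2274127801061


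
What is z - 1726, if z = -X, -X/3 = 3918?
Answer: 10028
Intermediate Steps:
X = -11754 (X = -3*3918 = -11754)
z = 11754 (z = -1*(-11754) = 11754)
z - 1726 = 11754 - 1726 = 10028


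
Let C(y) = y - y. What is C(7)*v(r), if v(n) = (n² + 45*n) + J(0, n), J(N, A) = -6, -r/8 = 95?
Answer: 0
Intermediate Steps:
C(y) = 0
r = -760 (r = -8*95 = -760)
v(n) = -6 + n² + 45*n (v(n) = (n² + 45*n) - 6 = -6 + n² + 45*n)
C(7)*v(r) = 0*(-6 + (-760)² + 45*(-760)) = 0*(-6 + 577600 - 34200) = 0*543394 = 0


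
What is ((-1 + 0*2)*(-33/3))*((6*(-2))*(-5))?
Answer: 660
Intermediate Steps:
((-1 + 0*2)*(-33/3))*((6*(-2))*(-5)) = ((-1 + 0)*(-33*⅓))*(-12*(-5)) = -1*(-11)*60 = 11*60 = 660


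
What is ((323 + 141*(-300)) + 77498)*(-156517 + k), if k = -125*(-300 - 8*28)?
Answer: -3233014857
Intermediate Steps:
k = 65500 (k = -125*(-300 - 224) = -125*(-524) = 65500)
((323 + 141*(-300)) + 77498)*(-156517 + k) = ((323 + 141*(-300)) + 77498)*(-156517 + 65500) = ((323 - 42300) + 77498)*(-91017) = (-41977 + 77498)*(-91017) = 35521*(-91017) = -3233014857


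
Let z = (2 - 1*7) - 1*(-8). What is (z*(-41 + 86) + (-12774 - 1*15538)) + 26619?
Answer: -1558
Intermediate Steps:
z = 3 (z = (2 - 7) + 8 = -5 + 8 = 3)
(z*(-41 + 86) + (-12774 - 1*15538)) + 26619 = (3*(-41 + 86) + (-12774 - 1*15538)) + 26619 = (3*45 + (-12774 - 15538)) + 26619 = (135 - 28312) + 26619 = -28177 + 26619 = -1558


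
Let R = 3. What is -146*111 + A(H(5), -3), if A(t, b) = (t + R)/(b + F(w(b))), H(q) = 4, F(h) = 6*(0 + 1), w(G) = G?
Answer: -48611/3 ≈ -16204.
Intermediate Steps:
F(h) = 6 (F(h) = 6*1 = 6)
A(t, b) = (3 + t)/(6 + b) (A(t, b) = (t + 3)/(b + 6) = (3 + t)/(6 + b))
-146*111 + A(H(5), -3) = -146*111 + (3 + 4)/(6 - 3) = -16206 + 7/3 = -48611/3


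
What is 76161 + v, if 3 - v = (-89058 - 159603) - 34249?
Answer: 359074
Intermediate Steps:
v = 282913 (v = 3 - ((-89058 - 159603) - 34249) = 3 - (-248661 - 34249) = 3 - 1*(-282910) = 3 + 282910 = 282913)
76161 + v = 76161 + 282913 = 359074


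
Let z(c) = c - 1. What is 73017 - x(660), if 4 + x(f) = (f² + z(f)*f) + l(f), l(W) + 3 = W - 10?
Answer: -798166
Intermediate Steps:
z(c) = -1 + c
l(W) = -13 + W (l(W) = -3 + (W - 10) = -3 + (-10 + W) = -13 + W)
x(f) = -17 + f + f² + f*(-1 + f) (x(f) = -4 + ((f² + (-1 + f)*f) + (-13 + f)) = -4 + ((f² + f*(-1 + f)) + (-13 + f)) = -4 + (-13 + f + f² + f*(-1 + f)) = -17 + f + f² + f*(-1 + f))
73017 - x(660) = 73017 - (-17 + 2*660²) = 73017 - (-17 + 2*435600) = 73017 - (-17 + 871200) = 73017 - 1*871183 = 73017 - 871183 = -798166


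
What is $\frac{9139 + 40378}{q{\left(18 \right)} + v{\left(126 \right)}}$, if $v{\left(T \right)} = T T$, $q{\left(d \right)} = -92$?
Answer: $\frac{49517}{15784} \approx 3.1372$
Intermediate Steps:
$v{\left(T \right)} = T^{2}$
$\frac{9139 + 40378}{q{\left(18 \right)} + v{\left(126 \right)}} = \frac{9139 + 40378}{-92 + 126^{2}} = \frac{49517}{-92 + 15876} = \frac{49517}{15784}$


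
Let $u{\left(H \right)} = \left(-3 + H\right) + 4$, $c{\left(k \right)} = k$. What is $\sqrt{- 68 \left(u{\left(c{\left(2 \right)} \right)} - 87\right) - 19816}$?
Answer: $2 i \sqrt{3526} \approx 118.76 i$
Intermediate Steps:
$u{\left(H \right)} = 1 + H$
$\sqrt{- 68 \left(u{\left(c{\left(2 \right)} \right)} - 87\right) - 19816} = \sqrt{- 68 \left(\left(1 + 2\right) - 87\right) - 19816} = \sqrt{- 68 \left(3 - 87\right) - 19816} = \sqrt{\left(-68\right) \left(-84\right) - 19816} = \sqrt{5712 - 19816} = \sqrt{-14104} = 2 i \sqrt{3526}$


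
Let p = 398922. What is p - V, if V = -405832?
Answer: 804754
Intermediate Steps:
p - V = 398922 - 1*(-405832) = 398922 + 405832 = 804754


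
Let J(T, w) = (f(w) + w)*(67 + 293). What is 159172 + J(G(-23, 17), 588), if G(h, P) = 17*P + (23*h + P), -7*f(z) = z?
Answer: 340612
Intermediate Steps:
f(z) = -z/7
G(h, P) = 18*P + 23*h (G(h, P) = 17*P + (P + 23*h) = 18*P + 23*h)
J(T, w) = 2160*w/7 (J(T, w) = (-w/7 + w)*(67 + 293) = (6*w/7)*360 = 2160*w/7)
159172 + J(G(-23, 17), 588) = 159172 + (2160/7)*588 = 159172 + 181440 = 340612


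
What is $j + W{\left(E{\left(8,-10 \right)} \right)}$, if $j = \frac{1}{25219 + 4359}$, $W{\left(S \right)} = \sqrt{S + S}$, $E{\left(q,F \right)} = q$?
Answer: $\frac{118313}{29578} \approx 4.0$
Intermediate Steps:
$W{\left(S \right)} = \sqrt{2} \sqrt{S}$ ($W{\left(S \right)} = \sqrt{2 S} = \sqrt{2} \sqrt{S}$)
$j = \frac{1}{29578} \approx 3.3809 \cdot 10^{-5}$
$j + W{\left(E{\left(8,-10 \right)} \right)} = \frac{1}{29578} + \sqrt{2} \sqrt{8} = \frac{1}{29578} + \sqrt{2} \cdot 2 \sqrt{2} = \frac{1}{29578} + 4 = \frac{118313}{29578}$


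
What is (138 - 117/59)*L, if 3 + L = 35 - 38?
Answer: -48150/59 ≈ -816.10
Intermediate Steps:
L = -6 (L = -3 + (35 - 38) = -3 - 3 = -6)
(138 - 117/59)*L = (138 - 117/59)*(-6) = (8025/59)*(-6) = -48150/59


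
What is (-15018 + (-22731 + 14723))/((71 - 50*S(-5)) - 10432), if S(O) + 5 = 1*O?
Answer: 23026/9861 ≈ 2.3351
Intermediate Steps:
S(O) = -5 + O (S(O) = -5 + 1*O = -5 + O)
(-15018 + (-22731 + 14723))/((71 - 50*S(-5)) - 10432) = (-15018 + (-22731 + 14723))/((71 - 50*(-5 - 5)) - 10432) = (-15018 - 8008)/((71 - 50*(-10)) - 10432) = -23026/((71 + 500) - 10432) = -23026/(571 - 10432) = -23026/(-9861) = -23026*(-1/9861) = 23026/9861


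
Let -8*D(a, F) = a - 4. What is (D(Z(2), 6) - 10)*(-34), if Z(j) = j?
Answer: 663/2 ≈ 331.50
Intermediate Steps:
D(a, F) = 1/2 - a/8 (D(a, F) = -(a - 4)/8 = -(-4 + a)/8 = 1/2 - a/8)
(D(Z(2), 6) - 10)*(-34) = ((1/2 - 1/8*2) - 10)*(-34) = ((1/2 - 1/4) - 10)*(-34) = (1/4 - 10)*(-34) = -39/4*(-34) = 663/2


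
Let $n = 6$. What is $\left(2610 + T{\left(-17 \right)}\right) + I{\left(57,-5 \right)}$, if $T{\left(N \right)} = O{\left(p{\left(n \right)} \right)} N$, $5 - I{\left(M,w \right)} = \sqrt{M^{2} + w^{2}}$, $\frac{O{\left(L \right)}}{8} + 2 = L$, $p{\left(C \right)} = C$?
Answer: $2071 - \sqrt{3274} \approx 2013.8$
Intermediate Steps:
$O{\left(L \right)} = -16 + 8 L$
$I{\left(M,w \right)} = 5 - \sqrt{M^{2} + w^{2}}$
$T{\left(N \right)} = 32 N$ ($T{\left(N \right)} = \left(-16 + 8 \cdot 6\right) N = \left(-16 + 48\right) N = 32 N$)
$\left(2610 + T{\left(-17 \right)}\right) + I{\left(57,-5 \right)} = \left(2610 + 32 \left(-17\right)\right) + \left(5 - \sqrt{57^{2} + \left(-5\right)^{2}}\right) = \left(2610 - 544\right) + \left(5 - \sqrt{3249 + 25}\right) = 2066 + \left(5 - \sqrt{3274}\right) = 2071 - \sqrt{3274}$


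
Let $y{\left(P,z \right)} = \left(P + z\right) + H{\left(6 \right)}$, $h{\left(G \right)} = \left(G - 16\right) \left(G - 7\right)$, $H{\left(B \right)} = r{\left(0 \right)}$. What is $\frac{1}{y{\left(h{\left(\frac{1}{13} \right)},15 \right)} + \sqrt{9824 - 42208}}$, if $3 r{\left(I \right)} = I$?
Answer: $\frac{3576885}{1372876649} - \frac{228488 i \sqrt{506}}{1372876649} \approx 0.0026054 - 0.0037438 i$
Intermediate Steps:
$r{\left(I \right)} = \frac{I}{3}$
$H{\left(B \right)} = 0$ ($H{\left(B \right)} = \frac{1}{3} \cdot 0 = 0$)
$h{\left(G \right)} = \left(-16 + G\right) \left(-7 + G\right)$
$y{\left(P,z \right)} = P + z$ ($y{\left(P,z \right)} = \left(P + z\right) + 0 = P + z$)
$\frac{1}{y{\left(h{\left(\frac{1}{13} \right)},15 \right)} + \sqrt{9824 - 42208}} = \frac{1}{\left(\left(112 + \left(\frac{1}{13}\right)^{2} - \frac{23}{13}\right) + 15\right) + \sqrt{9824 - 42208}} = \frac{1}{\left(\left(112 + \left(\frac{1}{13}\right)^{2} - \frac{23}{13}\right) + 15\right) + \sqrt{-32384}} = \frac{1}{\left(\left(112 + \frac{1}{169} - \frac{23}{13}\right) + 15\right) + 8 i \sqrt{506}} = \frac{1}{\left(\frac{18630}{169} + 15\right) + 8 i \sqrt{506}} = \frac{1}{\frac{21165}{169} + 8 i \sqrt{506}}$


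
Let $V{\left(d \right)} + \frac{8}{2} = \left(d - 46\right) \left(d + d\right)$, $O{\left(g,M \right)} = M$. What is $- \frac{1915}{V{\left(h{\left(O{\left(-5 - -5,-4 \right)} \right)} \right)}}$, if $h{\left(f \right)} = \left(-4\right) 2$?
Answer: $- \frac{383}{172} \approx -2.2267$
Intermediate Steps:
$h{\left(f \right)} = -8$
$V{\left(d \right)} = -4 + 2 d \left(-46 + d\right)$ ($V{\left(d \right)} = -4 + \left(d - 46\right) \left(d + d\right) = -4 + \left(-46 + d\right) 2 d = -4 + 2 d \left(-46 + d\right)$)
$- \frac{1915}{V{\left(h{\left(O{\left(-5 - -5,-4 \right)} \right)} \right)}} = - \frac{1915}{-4 - -736 + 2 \left(-8\right)^{2}} = - \frac{1915}{-4 + 736 + 2 \cdot 64} = - \frac{1915}{-4 + 736 + 128} = - \frac{1915}{860} = \left(-1915\right) \frac{1}{860} = - \frac{383}{172}$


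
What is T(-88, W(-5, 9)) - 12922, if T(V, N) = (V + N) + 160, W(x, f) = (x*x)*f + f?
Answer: -12616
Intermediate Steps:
W(x, f) = f + f*x**2 (W(x, f) = x**2*f + f = f*x**2 + f = f + f*x**2)
T(V, N) = 160 + N + V (T(V, N) = (N + V) + 160 = 160 + N + V)
T(-88, W(-5, 9)) - 12922 = (160 + 9*(1 + (-5)**2) - 88) - 12922 = (160 + 9*(1 + 25) - 88) - 12922 = (160 + 9*26 - 88) - 12922 = (160 + 234 - 88) - 12922 = 306 - 12922 = -12616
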